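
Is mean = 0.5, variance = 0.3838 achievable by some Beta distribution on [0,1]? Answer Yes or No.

The Beta variance bound is σ² < μ(1−μ).
Here μ(1−μ) = 0.5×0.5 = 0.25, and 0.3838 ≥ 0.25.

No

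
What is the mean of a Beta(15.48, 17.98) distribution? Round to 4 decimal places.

0.4626

E[X] = α/(α+β) = 15.48/33.46 = 0.4626.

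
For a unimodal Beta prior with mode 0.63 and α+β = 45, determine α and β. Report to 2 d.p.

Mode = (α−1)/(κ−2) with κ = α+β, so α−1 = 0.63·43 = 27.09.
α = 28.09; β = κ − α = 16.91.

α = 28.09, β = 16.91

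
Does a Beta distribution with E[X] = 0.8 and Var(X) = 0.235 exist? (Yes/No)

A Beta with mean μ has variance μ(1−μ)/(α+β+1) < μ(1−μ).
Here μ(1−μ) = 0.8×0.2 = 0.16, and 0.235 ≥ 0.16.

No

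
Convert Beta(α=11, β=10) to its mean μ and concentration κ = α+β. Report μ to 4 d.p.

μ = 0.5238, κ = 21

κ = α+β = 11+10 = 21; μ = α/κ = 11/21 = 0.5238.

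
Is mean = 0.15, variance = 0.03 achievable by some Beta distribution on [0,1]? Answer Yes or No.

Yes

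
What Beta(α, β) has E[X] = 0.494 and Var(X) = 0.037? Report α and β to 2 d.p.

By moment matching, α+β = μ(1−μ)/σ² − 1 = (0.494·0.506)/0.037 − 1 = 6.7558 − 1 = 5.7558.
Since α/(α+β) = μ, α = 0.494·5.7558 = 2.84 and β = 0.506·5.7558 = 2.91.

α = 2.84, β = 2.91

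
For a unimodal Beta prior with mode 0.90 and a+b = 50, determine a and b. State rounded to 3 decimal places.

For a,b>1 the mode is (a−1)/(a+b−2), so a = mode·(κ−2)+1 = 0.90×48+1 = 44.200.
And b = (1−mode)·(κ−2)+1 = 0.10×48+1 = 5.800.

a = 44.200, b = 5.800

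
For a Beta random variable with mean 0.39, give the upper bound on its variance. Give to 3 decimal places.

0.238

Var = μ(1−μ)/(α+β+1), which approaches μ(1−μ) as α+β → 0.
So the supremum is μ(1−μ) = 0.39×0.61 = 0.238.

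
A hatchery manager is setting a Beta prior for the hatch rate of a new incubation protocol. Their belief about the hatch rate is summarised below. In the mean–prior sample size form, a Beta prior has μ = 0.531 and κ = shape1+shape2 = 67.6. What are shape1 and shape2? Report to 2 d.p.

shape1 = 35.90, shape2 = 31.70

shape1 = μκ = 0.531×67.6 = 35.90 and shape2 = (1−μ)κ = 0.469×67.6 = 31.70.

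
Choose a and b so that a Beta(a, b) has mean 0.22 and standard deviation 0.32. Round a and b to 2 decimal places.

Variance = 0.32² = 0.1024. The moment-matching identity a+b = μ(1−μ)/Var − 1 gives
a+b = 0.1716/0.1024 − 1 = 0.6758, so a = μ·0.6758 = 0.15 and b = (1−μ)·0.6758 = 0.53.

a = 0.15, b = 0.53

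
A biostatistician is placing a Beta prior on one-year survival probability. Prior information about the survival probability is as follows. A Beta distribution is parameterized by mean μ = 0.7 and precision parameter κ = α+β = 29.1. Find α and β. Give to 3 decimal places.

α = μκ = 0.7×29.1 = 20.370 and β = (1−μ)κ = 0.3×29.1 = 8.730.

α = 20.370, β = 8.730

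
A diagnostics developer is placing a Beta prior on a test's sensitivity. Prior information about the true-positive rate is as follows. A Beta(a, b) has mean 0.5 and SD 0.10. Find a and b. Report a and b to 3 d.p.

a = 12.000, b = 12.000

Variance = 0.10² = 0.0100. The moment-matching identity a+b = μ(1−μ)/Var − 1 gives
a+b = 0.25/0.0100 − 1 = 24.0000, so a = μ·24.0000 = 12.000 and b = (1−μ)·24.0000 = 12.000.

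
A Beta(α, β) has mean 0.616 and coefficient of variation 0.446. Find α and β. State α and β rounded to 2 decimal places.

σ = CV·μ = 0.446×0.616 = 0.27474, so σ² = 0.075480.
s+1 = μ(1−μ)/σ² = 0.236544/0.075480 = 3.1339, so s = α+β = 2.1339.
α = μs = 1.31, β = (1−μ)s = 0.82.

α = 1.31, β = 0.82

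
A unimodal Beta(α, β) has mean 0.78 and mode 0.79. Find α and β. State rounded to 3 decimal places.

α = 45.240, β = 12.760

With s = α+β: μ = α/s and mode = (α−1)/(s−2). Eliminating α = μs,
μs − 1 = m(s−2) ⇒ s(μ−m) = 1−2m ⇒ s = -0.58/-0.01 = 58.0000.
So α = μs = 45.240, β = (1−μ)s = 12.760.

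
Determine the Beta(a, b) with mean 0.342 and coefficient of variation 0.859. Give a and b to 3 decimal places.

a = 0.550, b = 1.058

Var = (CV·μ)² = (0.859×0.342)² = 0.086306.
a+b = μ(1−μ)/Var − 1 = 0.225036/0.086306 − 1 = 1.6074.
Thus a = 0.342·1.6074 = 0.550 and b = 0.658·1.6074 = 1.058.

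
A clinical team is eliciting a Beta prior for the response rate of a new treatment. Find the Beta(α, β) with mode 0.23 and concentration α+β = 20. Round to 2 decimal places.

α = 5.14, β = 14.86

For α,β>1 the mode is (α−1)/(α+β−2), so α = mode·(κ−2)+1 = 0.23×18+1 = 5.14.
And β = (1−mode)·(κ−2)+1 = 0.77×18+1 = 14.86.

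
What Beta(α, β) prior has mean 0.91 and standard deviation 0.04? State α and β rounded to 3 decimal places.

α = 45.671, β = 4.517

σ² = 0.04² = 0.0016.
With s = α+β, Var = μ(1−μ)/(s+1), so s+1 = (0.91×0.09)/0.0016 = 51.1875 and s = 50.1875.
α = μs = 45.671, β = (1−μ)s = 4.517.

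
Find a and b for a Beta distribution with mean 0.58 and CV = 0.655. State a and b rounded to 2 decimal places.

a = 0.40, b = 0.29

Var = (CV·μ)² = (0.655×0.58)² = 0.144324.
a+b = μ(1−μ)/Var − 1 = 0.2436/0.144324 − 1 = 0.6879.
Thus a = 0.58·0.6879 = 0.40 and b = 0.42·0.6879 = 0.29.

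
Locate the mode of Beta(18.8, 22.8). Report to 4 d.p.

0.4495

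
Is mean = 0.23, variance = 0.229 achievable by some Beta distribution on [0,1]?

The Beta variance bound is σ² < μ(1−μ).
Here μ(1−μ) = 0.23×0.77 = 0.1771, and 0.229 ≥ 0.1771.

No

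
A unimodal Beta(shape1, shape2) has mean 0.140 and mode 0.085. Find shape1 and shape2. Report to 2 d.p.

shape1 = 2.11, shape2 = 12.98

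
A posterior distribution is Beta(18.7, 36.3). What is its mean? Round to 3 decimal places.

0.340

E[X] = α/(α+β) = 18.7/55.0 = 0.340.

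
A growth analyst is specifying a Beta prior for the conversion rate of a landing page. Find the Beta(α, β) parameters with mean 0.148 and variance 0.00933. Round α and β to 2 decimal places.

α = 1.85, β = 10.66

Let s = α+β. The Beta variance is μ(1−μ)/(s+1).
So s+1 = μ(1−μ)/σ² = (0.148×0.852)/0.00933 = 0.126096/0.00933 = 13.5151, giving s = 12.5151.
Then α = μs = 0.148×12.5151 = 1.85 and β = (1−μ)s = 0.852×12.5151 = 10.66.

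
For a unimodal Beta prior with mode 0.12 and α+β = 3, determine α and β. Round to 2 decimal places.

α = 1.12, β = 1.88

Since the density peak of Beta(α,β) is at (α−1)/(α+β−2),
α = 1 + 0.12(3−2) = 1.12 and β = 3 − 1.12 = 1.88.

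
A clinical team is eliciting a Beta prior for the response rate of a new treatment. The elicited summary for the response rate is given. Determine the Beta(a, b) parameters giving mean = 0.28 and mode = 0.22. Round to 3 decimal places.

a = 2.613, b = 6.720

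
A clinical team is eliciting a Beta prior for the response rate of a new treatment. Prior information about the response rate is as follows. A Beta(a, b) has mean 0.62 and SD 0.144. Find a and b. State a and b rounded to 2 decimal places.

First σ² = 0.020736. Setting a = μn, b = (1−μ)n with n = a+b,
μ(1−μ)/(n+1) = 0.020736 ⇒ n+1 = 0.2356/0.020736 = 11.3619 ⇒ n = 10.3619.
Hence a = 0.62×10.3619 = 6.42, b = 0.38×10.3619 = 3.94.

a = 6.42, b = 3.94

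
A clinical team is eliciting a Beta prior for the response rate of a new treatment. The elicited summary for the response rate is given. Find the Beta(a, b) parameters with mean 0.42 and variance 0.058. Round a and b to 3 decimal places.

a = 1.344, b = 1.856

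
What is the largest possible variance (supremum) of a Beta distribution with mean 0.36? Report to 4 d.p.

0.2304

Var = μ(1−μ)/(α+β+1), which approaches μ(1−μ) as α+β → 0.
So the supremum is μ(1−μ) = 0.36×0.64 = 0.2304.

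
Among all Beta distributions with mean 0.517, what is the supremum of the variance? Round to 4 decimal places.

0.2497

Var = μ(1−μ)/(α+β+1), which approaches μ(1−μ) as α+β → 0.
So the supremum is μ(1−μ) = 0.517×0.483 = 0.2497.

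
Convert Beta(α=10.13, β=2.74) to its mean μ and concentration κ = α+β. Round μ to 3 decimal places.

κ = α+β = 10.13+2.74 = 12.87; μ = α/κ = 10.13/12.87 = 0.787.

μ = 0.787, κ = 12.87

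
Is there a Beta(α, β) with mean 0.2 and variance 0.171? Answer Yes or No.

For any Beta, Var(X) < E[X]·(1−E[X]).
Here μ(1−μ) = 0.2×0.8 = 0.16, and 0.171 ≥ 0.16.

No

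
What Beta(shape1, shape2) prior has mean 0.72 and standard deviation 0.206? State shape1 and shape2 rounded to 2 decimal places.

shape1 = 2.70, shape2 = 1.05

Variance = 0.206² = 0.042436. The moment-matching identity shape1+shape2 = μ(1−μ)/Var − 1 gives
shape1+shape2 = 0.2016/0.042436 − 1 = 3.7507, so shape1 = μ·3.7507 = 2.70 and shape2 = (1−μ)·3.7507 = 1.05.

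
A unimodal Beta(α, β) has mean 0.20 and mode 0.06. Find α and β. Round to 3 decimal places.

α = 1.257, β = 5.029

Let s = α+β. Mean gives α = μs = 0.20s; mode gives (α−1)/(s−2) = 0.06.
Substituting: 0.20s − 1 = 0.06(s−2) = 0.06s − 0.12, so 0.14s = 0.88 and s = 6.2857.
Then α = 0.20×6.2857 = 1.257 and β = s−α = 5.029.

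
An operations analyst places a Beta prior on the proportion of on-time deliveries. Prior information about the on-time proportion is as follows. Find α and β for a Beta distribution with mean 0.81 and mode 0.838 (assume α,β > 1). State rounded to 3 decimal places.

With s = α+β: μ = α/s and mode = (α−1)/(s−2). Eliminating α = μs,
μs − 1 = m(s−2) ⇒ s(μ−m) = 1−2m ⇒ s = -0.676/-0.028 = 24.1429.
So α = μs = 19.556, β = (1−μ)s = 4.587.

α = 19.556, β = 4.587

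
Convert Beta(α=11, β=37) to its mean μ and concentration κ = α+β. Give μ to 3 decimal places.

κ = α+β = 11+37 = 48; μ = α/κ = 11/48 = 0.229.

μ = 0.229, κ = 48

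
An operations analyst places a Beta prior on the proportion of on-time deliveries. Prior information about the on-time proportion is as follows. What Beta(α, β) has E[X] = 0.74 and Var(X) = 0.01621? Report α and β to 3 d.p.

α = 8.043, β = 2.826

Let s = α+β. The Beta variance is μ(1−μ)/(s+1).
So s+1 = μ(1−μ)/σ² = (0.74×0.26)/0.01621 = 0.1924/0.01621 = 11.8692, giving s = 10.8692.
Then α = μs = 0.74×10.8692 = 8.043 and β = (1−μ)s = 0.26×10.8692 = 2.826.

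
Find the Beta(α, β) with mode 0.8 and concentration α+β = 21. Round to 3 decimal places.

Mode = (α−1)/(κ−2) with κ = α+β, so α−1 = 0.8·19 = 15.200.
α = 16.200; β = κ − α = 4.800.

α = 16.200, β = 4.800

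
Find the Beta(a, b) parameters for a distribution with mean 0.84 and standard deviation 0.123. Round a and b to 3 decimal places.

a = 6.622, b = 1.261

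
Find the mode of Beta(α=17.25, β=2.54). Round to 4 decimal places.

With α,β > 1, mode = (α−1)/(α+β−2) = 16.25/17.79 = 0.9134.

0.9134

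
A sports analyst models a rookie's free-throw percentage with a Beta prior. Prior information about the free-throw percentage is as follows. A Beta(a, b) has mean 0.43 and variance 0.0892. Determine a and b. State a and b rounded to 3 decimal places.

Write ν = a+b; then a = μν and Var = μ(1−μ)/(ν+1).
ν = μ(1−μ)/Var − 1 = 0.2451/0.0892 − 1 = 1.7478.
a = 0.43·1.7478 = 0.752, b = 0.57·1.7478 = 0.996.

a = 0.752, b = 0.996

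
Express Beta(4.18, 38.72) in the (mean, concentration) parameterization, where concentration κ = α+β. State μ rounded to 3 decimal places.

κ = α+β = 4.18+38.72 = 42.90; μ = α/κ = 4.18/42.90 = 0.097.

μ = 0.097, κ = 42.90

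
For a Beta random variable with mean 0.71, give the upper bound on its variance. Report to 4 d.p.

Var = μ(1−μ)/(α+β+1), which approaches μ(1−μ) as α+β → 0.
So the supremum is μ(1−μ) = 0.71×0.29 = 0.2059.

0.2059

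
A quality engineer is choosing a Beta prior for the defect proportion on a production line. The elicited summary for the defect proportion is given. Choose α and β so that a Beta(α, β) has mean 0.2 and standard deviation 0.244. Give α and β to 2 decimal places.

Variance = 0.244² = 0.059536. The moment-matching identity α+β = μ(1−μ)/Var − 1 gives
α+β = 0.16/0.059536 − 1 = 1.6874, so α = μ·1.6874 = 0.34 and β = (1−μ)·1.6874 = 1.35.

α = 0.34, β = 1.35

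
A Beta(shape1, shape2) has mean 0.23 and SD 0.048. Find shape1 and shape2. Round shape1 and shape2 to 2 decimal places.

First σ² = 0.002304. Setting shape1 = μn, shape2 = (1−μ)n with n = shape1+shape2,
μ(1−μ)/(n+1) = 0.002304 ⇒ n+1 = 0.1771/0.002304 = 76.8663 ⇒ n = 75.8663.
Hence shape1 = 0.23×75.8663 = 17.45, shape2 = 0.77×75.8663 = 58.42.

shape1 = 17.45, shape2 = 58.42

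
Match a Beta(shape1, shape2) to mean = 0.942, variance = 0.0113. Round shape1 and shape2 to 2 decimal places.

shape1 = 3.61, shape2 = 0.22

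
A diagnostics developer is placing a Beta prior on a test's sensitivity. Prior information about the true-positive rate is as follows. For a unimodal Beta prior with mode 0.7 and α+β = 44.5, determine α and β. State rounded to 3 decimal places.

α = 30.750, β = 13.750

Mode = (α−1)/(κ−2) with κ = α+β, so α−1 = 0.7·42.5 = 29.750.
α = 30.750; β = κ − α = 13.750.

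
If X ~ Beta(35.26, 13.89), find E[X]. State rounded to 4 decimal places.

E[X] = α/(α+β) = 35.26/49.15 = 0.7174.

0.7174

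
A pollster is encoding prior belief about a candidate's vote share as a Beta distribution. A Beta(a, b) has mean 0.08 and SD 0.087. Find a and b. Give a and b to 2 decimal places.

First σ² = 0.007569. Setting a = μn, b = (1−μ)n with n = a+b,
μ(1−μ)/(n+1) = 0.007569 ⇒ n+1 = 0.0736/0.007569 = 9.7239 ⇒ n = 8.7239.
Hence a = 0.08×8.7239 = 0.70, b = 0.92×8.7239 = 8.03.

a = 0.70, b = 8.03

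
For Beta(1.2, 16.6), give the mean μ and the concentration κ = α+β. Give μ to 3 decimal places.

κ = α+β = 1.2+16.6 = 17.8; μ = α/κ = 1.2/17.8 = 0.067.

μ = 0.067, κ = 17.8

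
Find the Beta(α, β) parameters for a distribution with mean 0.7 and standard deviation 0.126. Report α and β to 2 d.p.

Variance = 0.126² = 0.015876. The moment-matching identity α+β = μ(1−μ)/Var − 1 gives
α+β = 0.21/0.015876 − 1 = 12.2275, so α = μ·12.2275 = 8.56 and β = (1−μ)·12.2275 = 3.67.

α = 8.56, β = 3.67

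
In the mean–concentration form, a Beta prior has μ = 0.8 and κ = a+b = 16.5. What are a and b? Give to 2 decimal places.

a = μκ = 0.8×16.5 = 13.20 and b = (1−μ)κ = 0.2×16.5 = 3.30.

a = 13.20, b = 3.30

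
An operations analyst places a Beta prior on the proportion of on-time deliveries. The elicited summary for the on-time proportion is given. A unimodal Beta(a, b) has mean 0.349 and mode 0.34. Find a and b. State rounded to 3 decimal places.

a = 12.409, b = 23.147

Let s = a+b. Mean gives a = μs = 0.349s; mode gives (a−1)/(s−2) = 0.34.
Substituting: 0.349s − 1 = 0.34(s−2) = 0.34s − 0.68, so 0.009s = 0.32 and s = 35.5556.
Then a = 0.349×35.5556 = 12.409 and b = s−a = 23.147.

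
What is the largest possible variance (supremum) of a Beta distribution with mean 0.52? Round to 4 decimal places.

0.2496

For fixed mean μ the Beta variance is μ(1−μ)/(α+β+1), increasing as α+β decreases.
Its least upper bound (not attained) is μ(1−μ) = 0.52·0.48 = 0.2496.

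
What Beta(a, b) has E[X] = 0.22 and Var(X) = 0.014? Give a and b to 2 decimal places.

a = 2.48, b = 8.78

Let s = a+b. The Beta variance is μ(1−μ)/(s+1).
So s+1 = μ(1−μ)/σ² = (0.22×0.78)/0.014 = 0.1716/0.014 = 12.2571, giving s = 11.2571.
Then a = μs = 0.22×11.2571 = 2.48 and b = (1−μ)s = 0.78×11.2571 = 8.78.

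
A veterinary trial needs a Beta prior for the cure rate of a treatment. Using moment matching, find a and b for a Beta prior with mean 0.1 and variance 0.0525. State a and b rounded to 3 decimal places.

a = 0.071, b = 0.643

Let s = a+b. The Beta variance is μ(1−μ)/(s+1).
So s+1 = μ(1−μ)/σ² = (0.1×0.9)/0.0525 = 0.09/0.0525 = 1.7143, giving s = 0.7143.
Then a = μs = 0.1×0.7143 = 0.071 and b = (1−μ)s = 0.9×0.7143 = 0.643.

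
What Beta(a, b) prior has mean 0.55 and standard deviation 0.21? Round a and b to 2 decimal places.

a = 2.54, b = 2.08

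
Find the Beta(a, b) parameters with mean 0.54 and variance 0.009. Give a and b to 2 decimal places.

a = 14.36, b = 12.24

By moment matching, a+b = μ(1−μ)/σ² − 1 = (0.54·0.46)/0.009 − 1 = 27.6000 − 1 = 26.6000.
Since a/(a+b) = μ, a = 0.54·26.6000 = 14.36 and b = 0.46·26.6000 = 12.24.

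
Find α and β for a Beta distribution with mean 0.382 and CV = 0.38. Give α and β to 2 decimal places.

α = 3.90, β = 6.31

σ = CV·μ = 0.38×0.382 = 0.14516, so σ² = 0.021071.
s+1 = μ(1−μ)/σ² = 0.236076/0.021071 = 11.2036, so s = α+β = 10.2036.
α = μs = 3.90, β = (1−μ)s = 6.31.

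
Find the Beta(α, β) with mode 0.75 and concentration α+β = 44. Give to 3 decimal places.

α = 32.500, β = 11.500

Since the density peak of Beta(α,β) is at (α−1)/(α+β−2),
α = 1 + 0.75(44−2) = 32.500 and β = 44 − 32.500 = 11.500.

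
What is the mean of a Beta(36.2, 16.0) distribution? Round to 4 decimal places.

E[X] = α/(α+β) = 36.2/52.2 = 0.6935.

0.6935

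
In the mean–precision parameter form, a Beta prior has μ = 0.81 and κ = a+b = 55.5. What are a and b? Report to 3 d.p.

a = 44.955, b = 10.545

a = μκ = 0.81×55.5 = 44.955 and b = (1−μ)κ = 0.19×55.5 = 10.545.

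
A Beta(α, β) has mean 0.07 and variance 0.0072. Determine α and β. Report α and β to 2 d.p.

Write ν = α+β; then α = μν and Var = μ(1−μ)/(ν+1).
ν = μ(1−μ)/Var − 1 = 0.0651/0.0072 − 1 = 8.0417.
α = 0.07·8.0417 = 0.56, β = 0.93·8.0417 = 7.48.

α = 0.56, β = 7.48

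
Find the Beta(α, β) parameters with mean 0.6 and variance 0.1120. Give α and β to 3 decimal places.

α = 0.686, β = 0.457

Let s = α+β. The Beta variance is μ(1−μ)/(s+1).
So s+1 = μ(1−μ)/σ² = (0.6×0.4)/0.1120 = 0.24/0.1120 = 2.1429, giving s = 1.1429.
Then α = μs = 0.6×1.1429 = 0.686 and β = (1−μ)s = 0.4×1.1429 = 0.457.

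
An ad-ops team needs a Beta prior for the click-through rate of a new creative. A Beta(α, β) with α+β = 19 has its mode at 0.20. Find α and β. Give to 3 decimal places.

α = 4.400, β = 14.600

Mode = (α−1)/(κ−2) with κ = α+β, so α−1 = 0.20·17 = 3.400.
α = 4.400; β = κ − α = 14.600.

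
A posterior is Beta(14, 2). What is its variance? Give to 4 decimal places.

0.0064

Var = αβ/[(α+β)²(α+β+1)] = (14×2)/(16²×17) = 28/4352 = 0.0064.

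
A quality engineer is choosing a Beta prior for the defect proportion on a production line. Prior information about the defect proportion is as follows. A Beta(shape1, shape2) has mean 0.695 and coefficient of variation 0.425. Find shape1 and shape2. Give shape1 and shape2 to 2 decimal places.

shape1 = 0.99, shape2 = 0.44

σ = CV·μ = 0.425×0.695 = 0.29537, so σ² = 0.087246.
s+1 = μ(1−μ)/σ² = 0.211975/0.087246 = 2.4296, so s = shape1+shape2 = 1.4296.
shape1 = μs = 0.99, shape2 = (1−μ)s = 0.44.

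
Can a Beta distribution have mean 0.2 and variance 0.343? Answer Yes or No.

For any Beta, Var(X) < E[X]·(1−E[X]).
Here μ(1−μ) = 0.2×0.8 = 0.16, and 0.343 ≥ 0.16.

No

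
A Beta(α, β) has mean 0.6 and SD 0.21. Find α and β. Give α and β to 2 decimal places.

σ² = 0.21² = 0.0441.
With s = α+β, Var = μ(1−μ)/(s+1), so s+1 = (0.6×0.4)/0.0441 = 5.4422 and s = 4.4422.
α = μs = 2.67, β = (1−μ)s = 1.78.

α = 2.67, β = 1.78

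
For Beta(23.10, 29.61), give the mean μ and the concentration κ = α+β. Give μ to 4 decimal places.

μ = 0.4382, κ = 52.71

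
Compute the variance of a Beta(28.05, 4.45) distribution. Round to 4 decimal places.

0.0035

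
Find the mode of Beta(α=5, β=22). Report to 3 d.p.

0.160

The density x^(α−1)(1−x)^(β−1) is maximised at (α−1)/(α+β−2) = 4/25 = 0.160.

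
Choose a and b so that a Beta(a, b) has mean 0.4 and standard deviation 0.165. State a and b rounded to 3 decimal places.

a = 3.126, b = 4.689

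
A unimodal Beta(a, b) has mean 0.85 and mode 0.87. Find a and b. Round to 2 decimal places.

a = 31.45, b = 5.55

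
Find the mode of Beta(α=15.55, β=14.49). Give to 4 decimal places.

0.5189

The density x^(α−1)(1−x)^(β−1) is maximised at (α−1)/(α+β−2) = 14.55/28.04 = 0.5189.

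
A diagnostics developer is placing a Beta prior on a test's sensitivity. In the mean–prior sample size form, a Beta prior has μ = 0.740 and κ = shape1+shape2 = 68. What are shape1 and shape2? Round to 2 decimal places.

Split κ in proportion μ : (1−μ): shape1 = 0.740·68 = 50.32, shape2 = 68 − 50.32 = 17.68.

shape1 = 50.32, shape2 = 17.68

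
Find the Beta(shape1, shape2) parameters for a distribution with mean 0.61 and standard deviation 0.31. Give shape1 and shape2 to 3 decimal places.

σ² = 0.31² = 0.0961.
With s = shape1+shape2, Var = μ(1−μ)/(s+1), so s+1 = (0.61×0.39)/0.0961 = 2.4755 and s = 1.4755.
shape1 = μs = 0.900, shape2 = (1−μ)s = 0.575.

shape1 = 0.900, shape2 = 0.575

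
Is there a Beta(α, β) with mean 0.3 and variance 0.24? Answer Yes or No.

No

For any Beta, Var(X) < E[X]·(1−E[X]).
Here μ(1−μ) = 0.3×0.7 = 0.21, and 0.24 ≥ 0.21.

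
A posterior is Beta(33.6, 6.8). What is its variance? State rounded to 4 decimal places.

μ = 33.6/40.4 = 0.831683; Var = μ(1−μ)/(α+β+1) = 0.1399863/41.4 = 0.0034.

0.0034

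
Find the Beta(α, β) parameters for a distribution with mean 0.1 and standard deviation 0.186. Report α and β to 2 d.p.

α = 0.16, β = 1.44

Variance = 0.186² = 0.034596. The moment-matching identity α+β = μ(1−μ)/Var − 1 gives
α+β = 0.09/0.034596 − 1 = 1.6015, so α = μ·1.6015 = 0.16 and β = (1−μ)·1.6015 = 1.44.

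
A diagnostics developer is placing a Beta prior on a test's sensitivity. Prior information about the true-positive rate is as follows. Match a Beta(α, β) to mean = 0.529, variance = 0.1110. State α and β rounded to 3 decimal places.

α = 0.658, β = 0.586

Write ν = α+β; then α = μν and Var = μ(1−μ)/(ν+1).
ν = μ(1−μ)/Var − 1 = 0.249159/0.1110 − 1 = 1.2447.
α = 0.529·1.2447 = 0.658, β = 0.471·1.2447 = 0.586.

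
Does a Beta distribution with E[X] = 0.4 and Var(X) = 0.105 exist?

Yes

The Beta variance bound is σ² < μ(1−μ).
Here μ(1−μ) = 0.4×0.6 = 0.24, and 0.105 < 0.24.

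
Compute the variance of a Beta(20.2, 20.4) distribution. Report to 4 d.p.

0.0060

μ = 20.2/40.6 = 0.497537; Var = μ(1−μ)/(α+β+1) = 0.2499939/41.6 = 0.0060.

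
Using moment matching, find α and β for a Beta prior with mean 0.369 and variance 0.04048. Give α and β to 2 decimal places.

Write ν = α+β; then α = μν and Var = μ(1−μ)/(ν+1).
ν = μ(1−μ)/Var − 1 = 0.232839/0.04048 − 1 = 4.7520.
α = 0.369·4.7520 = 1.75, β = 0.631·4.7520 = 3.00.

α = 1.75, β = 3.00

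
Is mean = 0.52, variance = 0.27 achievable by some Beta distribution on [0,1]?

No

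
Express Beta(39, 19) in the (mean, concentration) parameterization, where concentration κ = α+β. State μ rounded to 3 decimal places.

μ = 0.672, κ = 58

κ = α+β = 39+19 = 58; μ = α/κ = 39/58 = 0.672.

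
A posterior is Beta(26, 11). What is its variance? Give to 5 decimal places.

0.00550

μ = 26/37 = 0.702703; Var = μ(1−μ)/(α+β+1) = 0.2089116/38 = 0.00550.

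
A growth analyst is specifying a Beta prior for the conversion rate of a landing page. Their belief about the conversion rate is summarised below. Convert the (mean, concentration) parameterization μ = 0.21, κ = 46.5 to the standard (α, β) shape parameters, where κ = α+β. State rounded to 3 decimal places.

α = 9.765, β = 36.735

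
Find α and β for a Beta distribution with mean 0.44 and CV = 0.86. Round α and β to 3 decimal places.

α = 0.317, β = 0.404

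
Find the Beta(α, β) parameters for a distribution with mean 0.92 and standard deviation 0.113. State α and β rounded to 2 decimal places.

α = 4.38, β = 0.38

Variance = 0.113² = 0.012769. The moment-matching identity α+β = μ(1−μ)/Var − 1 gives
α+β = 0.0736/0.012769 − 1 = 4.7640, so α = μ·4.7640 = 4.38 and β = (1−μ)·4.7640 = 0.38.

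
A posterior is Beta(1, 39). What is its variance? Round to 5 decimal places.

0.00059

α+β = 40 and αβ = 39, so Var = αβ/[(α+β)²(α+β+1)] = 39/65600 = 0.00059.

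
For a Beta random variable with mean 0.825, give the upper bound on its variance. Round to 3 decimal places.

0.144

For fixed mean μ the Beta variance is μ(1−μ)/(α+β+1), increasing as α+β decreases.
Its least upper bound (not attained) is μ(1−μ) = 0.825·0.175 = 0.144.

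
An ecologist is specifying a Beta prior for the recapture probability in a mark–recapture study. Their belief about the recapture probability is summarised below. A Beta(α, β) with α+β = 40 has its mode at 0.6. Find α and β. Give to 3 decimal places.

α = 23.800, β = 16.200

For α,β>1 the mode is (α−1)/(α+β−2), so α = mode·(κ−2)+1 = 0.6×38+1 = 23.800.
And β = (1−mode)·(κ−2)+1 = 0.4×38+1 = 16.200.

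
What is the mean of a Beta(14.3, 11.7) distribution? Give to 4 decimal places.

E[X] = α/(α+β) = 14.3/26.0 = 0.5500.

0.5500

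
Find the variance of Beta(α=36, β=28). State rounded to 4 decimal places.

α+β = 64 and αβ = 1008, so Var = αβ/[(α+β)²(α+β+1)] = 1008/266240 = 0.0038.

0.0038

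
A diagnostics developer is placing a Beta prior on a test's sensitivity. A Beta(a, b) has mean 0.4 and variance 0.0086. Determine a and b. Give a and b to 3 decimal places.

a = 10.763, b = 16.144

Write ν = a+b; then a = μν and Var = μ(1−μ)/(ν+1).
ν = μ(1−μ)/Var − 1 = 0.24/0.0086 − 1 = 26.9070.
a = 0.4·26.9070 = 10.763, b = 0.6·26.9070 = 16.144.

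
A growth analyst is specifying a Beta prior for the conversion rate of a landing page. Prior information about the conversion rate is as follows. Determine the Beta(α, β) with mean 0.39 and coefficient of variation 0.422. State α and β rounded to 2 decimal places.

α = 3.04, β = 4.75

Var = (CV·μ)² = (0.422×0.39)² = 0.027087.
α+β = μ(1−μ)/Var − 1 = 0.2379/0.027087 − 1 = 7.7829.
Thus α = 0.39·7.7829 = 3.04 and β = 0.61·7.7829 = 4.75.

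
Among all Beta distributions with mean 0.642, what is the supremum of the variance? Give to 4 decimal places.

Var = μ(1−μ)/(α+β+1), which approaches μ(1−μ) as α+β → 0.
So the supremum is μ(1−μ) = 0.642×0.358 = 0.2298.

0.2298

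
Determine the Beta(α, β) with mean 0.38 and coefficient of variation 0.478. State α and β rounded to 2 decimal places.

α = 2.33, β = 3.81

σ = CV·μ = 0.478×0.38 = 0.18164, so σ² = 0.032993.
s+1 = μ(1−μ)/σ² = 0.2356/0.032993 = 7.1409, so s = α+β = 6.1409.
α = μs = 2.33, β = (1−μ)s = 3.81.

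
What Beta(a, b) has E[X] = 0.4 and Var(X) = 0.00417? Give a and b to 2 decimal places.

a = 22.62, b = 33.93

Let s = a+b. The Beta variance is μ(1−μ)/(s+1).
So s+1 = μ(1−μ)/σ² = (0.4×0.6)/0.00417 = 0.24/0.00417 = 57.5540, giving s = 56.5540.
Then a = μs = 0.4×56.5540 = 22.62 and b = (1−μ)s = 0.6×56.5540 = 33.93.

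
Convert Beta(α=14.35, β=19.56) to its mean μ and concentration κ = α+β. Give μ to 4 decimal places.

μ = 0.4232, κ = 33.91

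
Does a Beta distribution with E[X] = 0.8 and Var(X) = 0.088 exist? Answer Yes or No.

Yes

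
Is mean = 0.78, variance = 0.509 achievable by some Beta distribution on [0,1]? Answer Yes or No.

No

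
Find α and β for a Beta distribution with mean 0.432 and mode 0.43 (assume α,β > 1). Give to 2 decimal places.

α = 30.24, β = 39.76

With s = α+β: μ = α/s and mode = (α−1)/(s−2). Eliminating α = μs,
μs − 1 = m(s−2) ⇒ s(μ−m) = 1−2m ⇒ s = 0.14/0.002 = 70.0000.
So α = μs = 30.24, β = (1−μ)s = 39.76.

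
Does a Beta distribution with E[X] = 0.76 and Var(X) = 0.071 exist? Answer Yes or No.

Yes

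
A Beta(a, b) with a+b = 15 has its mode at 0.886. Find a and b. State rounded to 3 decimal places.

a = 12.518, b = 2.482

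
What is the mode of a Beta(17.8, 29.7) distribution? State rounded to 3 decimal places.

0.369

The density x^(α−1)(1−x)^(β−1) is maximised at (α−1)/(α+β−2) = 16.8/45.5 = 0.369.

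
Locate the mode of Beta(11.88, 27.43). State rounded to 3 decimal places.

0.292

With α,β > 1, mode = (α−1)/(α+β−2) = 10.88/37.31 = 0.292.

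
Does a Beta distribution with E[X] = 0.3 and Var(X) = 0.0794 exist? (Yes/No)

The Beta variance bound is σ² < μ(1−μ).
Here μ(1−μ) = 0.3×0.7 = 0.21, and 0.0794 < 0.21.

Yes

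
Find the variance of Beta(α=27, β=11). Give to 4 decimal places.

0.0053

Var = αβ/[(α+β)²(α+β+1)] = (27×11)/(38²×39) = 297/56316 = 0.0053.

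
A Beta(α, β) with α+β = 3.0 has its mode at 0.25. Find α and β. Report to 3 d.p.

α = 1.250, β = 1.750

Since the density peak of Beta(α,β) is at (α−1)/(α+β−2),
α = 1 + 0.25(3.0−2) = 1.250 and β = 3.0 − 1.250 = 1.750.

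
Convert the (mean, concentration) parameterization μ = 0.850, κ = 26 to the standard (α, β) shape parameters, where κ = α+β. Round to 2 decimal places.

α = μκ = 0.850×26 = 22.10 and β = (1−μ)κ = 0.150×26 = 3.90.

α = 22.10, β = 3.90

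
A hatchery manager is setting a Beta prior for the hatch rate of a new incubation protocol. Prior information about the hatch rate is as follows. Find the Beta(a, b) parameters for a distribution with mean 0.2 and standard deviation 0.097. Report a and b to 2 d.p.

Variance = 0.097² = 0.009409. The moment-matching identity a+b = μ(1−μ)/Var − 1 gives
a+b = 0.16/0.009409 − 1 = 16.0050, so a = μ·16.0050 = 3.20 and b = (1−μ)·16.0050 = 12.80.

a = 3.20, b = 12.80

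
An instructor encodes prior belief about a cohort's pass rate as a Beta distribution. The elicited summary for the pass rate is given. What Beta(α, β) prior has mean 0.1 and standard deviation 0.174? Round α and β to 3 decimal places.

α = 0.197, β = 1.775

σ² = 0.174² = 0.030276.
With s = α+β, Var = μ(1−μ)/(s+1), so s+1 = (0.1×0.9)/0.030276 = 2.9727 and s = 1.9727.
α = μs = 0.197, β = (1−μ)s = 1.775.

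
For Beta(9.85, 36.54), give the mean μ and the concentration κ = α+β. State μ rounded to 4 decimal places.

μ = 0.2123, κ = 46.39

κ = α+β = 9.85+36.54 = 46.39; μ = α/κ = 9.85/46.39 = 0.2123.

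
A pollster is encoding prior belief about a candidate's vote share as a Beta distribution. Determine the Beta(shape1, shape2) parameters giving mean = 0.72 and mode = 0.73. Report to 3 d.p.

With s = shape1+shape2: μ = shape1/s and mode = (shape1−1)/(s−2). Eliminating shape1 = μs,
μs − 1 = m(s−2) ⇒ s(μ−m) = 1−2m ⇒ s = -0.46/-0.01 = 46.0000.
So shape1 = μs = 33.120, shape2 = (1−μ)s = 12.880.

shape1 = 33.120, shape2 = 12.880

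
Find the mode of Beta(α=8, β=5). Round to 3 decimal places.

0.636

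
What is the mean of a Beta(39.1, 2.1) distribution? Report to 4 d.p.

0.9490

E[X] = α/(α+β) = 39.1/41.2 = 0.9490.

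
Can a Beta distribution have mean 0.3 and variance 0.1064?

Yes

For any Beta, Var(X) < E[X]·(1−E[X]).
Here μ(1−μ) = 0.3×0.7 = 0.21, and 0.1064 < 0.21.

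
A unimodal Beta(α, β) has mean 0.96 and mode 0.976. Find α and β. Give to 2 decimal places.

α = 57.12, β = 2.38

With s = α+β: μ = α/s and mode = (α−1)/(s−2). Eliminating α = μs,
μs − 1 = m(s−2) ⇒ s(μ−m) = 1−2m ⇒ s = -0.952/-0.016 = 59.5000.
So α = μs = 57.12, β = (1−μ)s = 2.38.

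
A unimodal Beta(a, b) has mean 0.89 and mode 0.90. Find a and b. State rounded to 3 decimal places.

a = 71.200, b = 8.800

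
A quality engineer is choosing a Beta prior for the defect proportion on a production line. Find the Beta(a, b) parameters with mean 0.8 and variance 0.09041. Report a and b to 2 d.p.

Write ν = a+b; then a = μν and Var = μ(1−μ)/(ν+1).
ν = μ(1−μ)/Var − 1 = 0.16/0.09041 − 1 = 0.7697.
a = 0.8·0.7697 = 0.62, b = 0.2·0.7697 = 0.15.

a = 0.62, b = 0.15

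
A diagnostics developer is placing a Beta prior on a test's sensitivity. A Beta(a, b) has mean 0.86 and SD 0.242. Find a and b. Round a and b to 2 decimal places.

Variance = 0.242² = 0.058564. The moment-matching identity a+b = μ(1−μ)/Var − 1 gives
a+b = 0.1204/0.058564 − 1 = 1.0559, so a = μ·1.0559 = 0.91 and b = (1−μ)·1.0559 = 0.15.

a = 0.91, b = 0.15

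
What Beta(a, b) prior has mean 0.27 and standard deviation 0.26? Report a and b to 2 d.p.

a = 0.52, b = 1.40

Variance = 0.26² = 0.0676. The moment-matching identity a+b = μ(1−μ)/Var − 1 gives
a+b = 0.1971/0.0676 − 1 = 1.9157, so a = μ·1.9157 = 0.52 and b = (1−μ)·1.9157 = 1.40.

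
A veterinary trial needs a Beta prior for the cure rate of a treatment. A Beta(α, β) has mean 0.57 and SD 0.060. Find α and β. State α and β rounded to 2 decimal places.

First σ² = 0.003600. Setting α = μn, β = (1−μ)n with n = α+β,
μ(1−μ)/(n+1) = 0.003600 ⇒ n+1 = 0.2451/0.003600 = 68.0833 ⇒ n = 67.0833.
Hence α = 0.57×67.0833 = 38.24, β = 0.43×67.0833 = 28.85.

α = 38.24, β = 28.85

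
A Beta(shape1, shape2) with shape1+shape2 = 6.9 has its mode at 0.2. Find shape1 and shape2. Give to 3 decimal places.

shape1 = 1.980, shape2 = 4.920

For shape1,shape2>1 the mode is (shape1−1)/(shape1+shape2−2), so shape1 = mode·(κ−2)+1 = 0.2×4.9+1 = 1.980.
And shape2 = (1−mode)·(κ−2)+1 = 0.8×4.9+1 = 4.920.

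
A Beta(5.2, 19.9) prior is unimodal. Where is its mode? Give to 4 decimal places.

0.1818

The density x^(α−1)(1−x)^(β−1) is maximised at (α−1)/(α+β−2) = 4.2/23.1 = 0.1818.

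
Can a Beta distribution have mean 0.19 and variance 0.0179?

Yes

For any Beta, Var(X) < E[X]·(1−E[X]).
Here μ(1−μ) = 0.19×0.81 = 0.1539, and 0.0179 < 0.1539.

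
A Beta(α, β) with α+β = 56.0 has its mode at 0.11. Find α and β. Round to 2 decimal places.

Mode = (α−1)/(κ−2) with κ = α+β, so α−1 = 0.11·54.0 = 5.94.
α = 6.94; β = κ − α = 49.06.

α = 6.94, β = 49.06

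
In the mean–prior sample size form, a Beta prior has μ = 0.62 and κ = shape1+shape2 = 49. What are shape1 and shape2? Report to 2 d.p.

shape1 = 30.38, shape2 = 18.62

shape1 = μκ = 0.62×49 = 30.38 and shape2 = (1−μ)κ = 0.38×49 = 18.62.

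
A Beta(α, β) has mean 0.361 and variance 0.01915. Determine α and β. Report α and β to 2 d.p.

α = 3.99, β = 7.06

Let s = α+β. The Beta variance is μ(1−μ)/(s+1).
So s+1 = μ(1−μ)/σ² = (0.361×0.639)/0.01915 = 0.230679/0.01915 = 12.0459, giving s = 11.0459.
Then α = μs = 0.361×11.0459 = 3.99 and β = (1−μ)s = 0.639×11.0459 = 7.06.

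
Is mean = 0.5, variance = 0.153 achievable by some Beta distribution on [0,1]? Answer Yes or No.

For any Beta, Var(X) < E[X]·(1−E[X]).
Here μ(1−μ) = 0.5×0.5 = 0.25, and 0.153 < 0.25.

Yes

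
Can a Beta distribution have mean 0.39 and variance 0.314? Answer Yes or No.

No

The Beta variance bound is σ² < μ(1−μ).
Here μ(1−μ) = 0.39×0.61 = 0.2379, and 0.314 ≥ 0.2379.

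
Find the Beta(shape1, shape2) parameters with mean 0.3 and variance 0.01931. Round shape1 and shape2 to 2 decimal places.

shape1 = 2.96, shape2 = 6.91

Write ν = shape1+shape2; then shape1 = μν and Var = μ(1−μ)/(ν+1).
ν = μ(1−μ)/Var − 1 = 0.21/0.01931 − 1 = 9.8752.
shape1 = 0.3·9.8752 = 2.96, shape2 = 0.7·9.8752 = 6.91.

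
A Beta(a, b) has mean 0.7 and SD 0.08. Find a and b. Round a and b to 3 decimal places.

a = 22.269, b = 9.544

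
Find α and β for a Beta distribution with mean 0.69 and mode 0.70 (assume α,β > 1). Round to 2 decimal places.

α = 27.60, β = 12.40

With s = α+β: μ = α/s and mode = (α−1)/(s−2). Eliminating α = μs,
μs − 1 = m(s−2) ⇒ s(μ−m) = 1−2m ⇒ s = -0.40/-0.01 = 40.0000.
So α = μs = 27.60, β = (1−μ)s = 12.40.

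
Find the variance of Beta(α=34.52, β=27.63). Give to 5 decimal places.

Var = αβ/[(α+β)²(α+β+1)] = (34.52×27.63)/(62.15²×63.15) = 953.7876/243924.610875 = 0.00391.

0.00391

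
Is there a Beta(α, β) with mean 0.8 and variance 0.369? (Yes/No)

No

The Beta variance bound is σ² < μ(1−μ).
Here μ(1−μ) = 0.8×0.2 = 0.16, and 0.369 ≥ 0.16.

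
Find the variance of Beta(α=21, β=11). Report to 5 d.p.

0.00684

α+β = 32 and αβ = 231, so Var = αβ/[(α+β)²(α+β+1)] = 231/33792 = 0.00684.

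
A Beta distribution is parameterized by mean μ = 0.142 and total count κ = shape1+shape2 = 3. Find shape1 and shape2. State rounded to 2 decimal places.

shape1 = 0.43, shape2 = 2.57

Split κ in proportion μ : (1−μ): shape1 = 0.142·3 = 0.43, shape2 = 3 − 0.43 = 2.57.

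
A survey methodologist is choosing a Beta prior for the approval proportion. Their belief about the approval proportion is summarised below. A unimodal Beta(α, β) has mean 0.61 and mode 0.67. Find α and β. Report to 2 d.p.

α = 3.46, β = 2.21

With s = α+β: μ = α/s and mode = (α−1)/(s−2). Eliminating α = μs,
μs − 1 = m(s−2) ⇒ s(μ−m) = 1−2m ⇒ s = -0.34/-0.06 = 5.6667.
So α = μs = 3.46, β = (1−μ)s = 2.21.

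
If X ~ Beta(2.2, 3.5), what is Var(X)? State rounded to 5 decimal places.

0.03537

α+β = 5.7 and αβ = 7.70, so Var = αβ/[(α+β)²(α+β+1)] = 7.70/217.683 = 0.03537.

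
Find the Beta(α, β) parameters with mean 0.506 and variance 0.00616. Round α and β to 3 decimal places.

α = 20.027, β = 19.552

Let s = α+β. The Beta variance is μ(1−μ)/(s+1).
So s+1 = μ(1−μ)/σ² = (0.506×0.494)/0.00616 = 0.249964/0.00616 = 40.5786, giving s = 39.5786.
Then α = μs = 0.506×39.5786 = 20.027 and β = (1−μ)s = 0.494×39.5786 = 19.552.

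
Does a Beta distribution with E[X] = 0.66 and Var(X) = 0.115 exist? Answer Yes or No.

For any Beta, Var(X) < E[X]·(1−E[X]).
Here μ(1−μ) = 0.66×0.34 = 0.2244, and 0.115 < 0.2244.

Yes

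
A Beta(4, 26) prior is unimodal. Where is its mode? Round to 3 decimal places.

0.107

With α,β > 1, mode = (α−1)/(α+β−2) = 3/28 = 0.107.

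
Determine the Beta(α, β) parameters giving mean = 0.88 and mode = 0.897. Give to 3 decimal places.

α = 41.101, β = 5.605

Let s = α+β. Mean gives α = μs = 0.88s; mode gives (α−1)/(s−2) = 0.897.
Substituting: 0.88s − 1 = 0.897(s−2) = 0.897s − 1.794, so -0.017s = -0.794 and s = 46.7059.
Then α = 0.88×46.7059 = 41.101 and β = s−α = 5.605.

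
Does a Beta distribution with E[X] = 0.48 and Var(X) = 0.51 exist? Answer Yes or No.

A Beta with mean μ has variance μ(1−μ)/(α+β+1) < μ(1−μ).
Here μ(1−μ) = 0.48×0.52 = 0.2496, and 0.51 ≥ 0.2496.

No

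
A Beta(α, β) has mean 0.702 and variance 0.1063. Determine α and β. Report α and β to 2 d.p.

α = 0.68, β = 0.29

By moment matching, α+β = μ(1−μ)/σ² − 1 = (0.702·0.298)/0.1063 − 1 = 1.9680 − 1 = 0.9680.
Since α/(α+β) = μ, α = 0.702·0.9680 = 0.68 and β = 0.298·0.9680 = 0.29.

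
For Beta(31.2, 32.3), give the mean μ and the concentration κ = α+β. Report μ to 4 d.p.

μ = 0.4913, κ = 63.5

κ = α+β = 31.2+32.3 = 63.5; μ = α/κ = 31.2/63.5 = 0.4913.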